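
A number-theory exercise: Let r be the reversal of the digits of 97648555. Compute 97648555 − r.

42063876

Reverse of 97648555 is 55584679.
97648555 − 55584679 = 42063876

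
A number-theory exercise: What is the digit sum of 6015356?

6+0+1+5+3+5+6 = 26

26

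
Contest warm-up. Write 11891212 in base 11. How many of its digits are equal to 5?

11891212 in base 11 is 6792053.
The digit 5 appears 1 time.

1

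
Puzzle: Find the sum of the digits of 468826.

34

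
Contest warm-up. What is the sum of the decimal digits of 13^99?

532

13^99 = 190718085458920964116236375748835779710674959067303165370168392262012207679844273858329666379998629245551661077
Sum of its 111 digits: 532.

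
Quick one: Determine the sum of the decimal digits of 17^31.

170

17^31 = 139288917338851014461418017489467720433
Sum of its 39 digits: 170.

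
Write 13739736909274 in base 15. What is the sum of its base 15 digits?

13739736909274 in base 15 is 18C6070A8484.
Digit sum: 1+8+12+6+0+7+0+10+8+4+8+4 = 68.

68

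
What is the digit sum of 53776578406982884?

5+3+7+7+6+5+7+8+4+0+6+9+8+2+8+8+4 = 97

97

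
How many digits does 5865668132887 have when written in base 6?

17

5865668132887 in base 6 is 20250352320533331, which has 17 digits.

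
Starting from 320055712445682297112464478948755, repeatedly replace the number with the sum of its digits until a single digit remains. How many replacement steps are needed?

3

320055712445682297112464478948755 → 147 → 12 → 3 (3 steps)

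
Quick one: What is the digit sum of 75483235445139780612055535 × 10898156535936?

75483235445139780612055535 × 10898156535936 = 822628115720046042442390163196055205760
Sum of its 39 digits: 138.

138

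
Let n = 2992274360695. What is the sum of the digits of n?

2+9+9+2+2+7+4+3+6+0+6+9+5 = 64

64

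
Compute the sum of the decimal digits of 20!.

54

20! = 2432902008176640000
Sum of its 19 digits: 54.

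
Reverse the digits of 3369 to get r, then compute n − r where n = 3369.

Reverse of 3369 is 9633.
3369 − 9633 = -6264

-6264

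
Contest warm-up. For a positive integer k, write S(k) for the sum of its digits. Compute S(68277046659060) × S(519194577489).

4554

S(68277046659060) = 6+8+2+7+7+0+4+6+6+5+9+0+6+0 = 66.
S(519194577489) = 5+1+9+1+9+4+5+7+7+4+8+9 = 69.
66 · 69 = 4554.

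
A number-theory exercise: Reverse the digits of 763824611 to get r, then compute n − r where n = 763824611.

647396244

Reverse of 763824611 is 116428367.
763824611 − 116428367 = 647396244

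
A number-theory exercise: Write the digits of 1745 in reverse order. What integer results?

Reversing 1745 gives 5471.

5471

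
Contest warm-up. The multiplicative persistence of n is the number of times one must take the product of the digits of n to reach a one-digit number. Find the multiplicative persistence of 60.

60 → 0 (1 step)

1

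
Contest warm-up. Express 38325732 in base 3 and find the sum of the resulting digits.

10

38325732 in base 3 is 2200010011000120.
Digit sum: 2+2+0+0+0+1+0+0+1+1+0+0+0+1+2+0 = 10.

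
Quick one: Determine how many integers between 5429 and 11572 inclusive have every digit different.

The integers in [5429, 11572] that have every digit different: 5429, 5430, 5431, 5432, 5436, 5437, …, 10986, 10987.
2612 qualify.

2612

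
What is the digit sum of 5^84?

280

5^84 = 51698788284564229679463043254372678347863256931304931640625
Sum of its 59 digits: 280.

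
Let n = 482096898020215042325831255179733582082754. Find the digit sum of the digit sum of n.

First digit sum: 175.
1+7+5 = 13.

13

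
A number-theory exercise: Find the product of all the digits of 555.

125

5×5×5 = 125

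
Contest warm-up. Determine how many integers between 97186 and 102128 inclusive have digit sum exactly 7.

The integers in [97186, 102128] that have digit sum exactly 7: 100006, 100015, 100024, 100033, 100042, 100051, …, 102112, 102121.
57 qualify.

57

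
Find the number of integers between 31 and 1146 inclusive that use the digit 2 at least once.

292

The integers in [31, 1146] that use the digit 2 at least once: 32, 42, 52, 62, 72, 82, …, 1132, 1142.
292 qualify.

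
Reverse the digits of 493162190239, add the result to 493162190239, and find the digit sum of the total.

44

Reversal of 493162190239 is 932091261394; 493162190239 + 932091261394 = 1425253451633.
Digit sum of 1425253451633: 1+4+2+5+2+5+3+4+5+1+6+3+3 = 44.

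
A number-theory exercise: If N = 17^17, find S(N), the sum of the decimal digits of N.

17^17 = 827240261886336764177
Sum of its 21 digits: 98.

98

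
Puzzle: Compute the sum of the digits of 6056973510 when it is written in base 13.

54

6056973510 in base 13 is 756B262C3.
Digit sum: 7+5+6+11+2+6+2+12+3 = 54.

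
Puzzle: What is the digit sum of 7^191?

715

7^191 = 259254105619712190164782533859161924727551332652127817469951077335791216072066674282038347028293258897353717308406812659251580170855199912814503899672210628770743
Sum of its 162 digits: 715.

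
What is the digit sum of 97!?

648

97! = 96192759682482119853328425949563698712343813919172976158104477319333745612481875498805879175589072651261284189679678167647067832320000000000000000000000
Sum of its 152 digits: 648.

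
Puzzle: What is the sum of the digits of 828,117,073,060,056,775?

8+2+8+1+1+7+0+7+3+0+6+0+0+5+6+7+7+5 = 73

73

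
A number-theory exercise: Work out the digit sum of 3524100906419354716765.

88

3+5+2+4+1+0+0+9+0+6+4+1+9+3+5+4+7+1+6+7+6+5 = 88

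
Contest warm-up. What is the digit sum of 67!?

369

67! = 36471110918188685288249859096605464427167635314049524593701628500267962436943872000000000000000
Sum of its 95 digits: 369.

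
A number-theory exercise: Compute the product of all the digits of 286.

2×8×6 = 96

96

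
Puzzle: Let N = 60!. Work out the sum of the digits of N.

60! = 8320987112741390144276341183223364380754172606361245952449277696409600000000000000
Sum of its 82 digits: 288.

288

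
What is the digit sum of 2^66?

2^66 = 73786976294838206464
Sum of its 20 digits: 109.

109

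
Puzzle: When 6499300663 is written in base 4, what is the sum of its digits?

25

6499300663 in base 4 is 12003120313110313.
Digit sum: 1+2+0+0+3+1+2+0+3+1+3+1+1+0+3+1+3 = 25.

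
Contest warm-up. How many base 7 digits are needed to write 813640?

7

813640 in base 7 is 6626062, which has 7 digits.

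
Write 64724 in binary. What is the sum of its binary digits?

64724 in base 2 is 1111110011010100.
Digit sum: 1+1+1+1+1+1+0+0+1+1+0+1+0+1+0+0 = 10.

10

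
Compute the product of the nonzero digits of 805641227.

26880

8×5×6×4×1×2×2×7 = 26880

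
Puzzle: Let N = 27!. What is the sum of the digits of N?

27! = 10888869450418352160768000000
Sum of its 29 digits: 108.

108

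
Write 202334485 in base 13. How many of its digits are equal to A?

1

202334485 in base 13 is 32BC3A62.
The digit A appears 1 time.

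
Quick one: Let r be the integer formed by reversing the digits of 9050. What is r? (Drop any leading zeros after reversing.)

509

Reversing 9050 gives 509.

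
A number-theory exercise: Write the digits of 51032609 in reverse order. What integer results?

90623015

Reversing 51032609 gives 90623015.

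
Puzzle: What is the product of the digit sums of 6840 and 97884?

S(6840) = 6+8+4+0 = 18.
S(97884) = 9+7+8+8+4 = 36.
18 · 36 = 648.

648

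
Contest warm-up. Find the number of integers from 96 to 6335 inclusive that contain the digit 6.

1944

The integers in [96, 6335] that contain the digit 6: 96, 106, 116, 126, 136, 146, …, 6334, 6335.
1944 qualify.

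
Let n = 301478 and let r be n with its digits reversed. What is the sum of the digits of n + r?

Reversal of 301478 is 874103; 301478 + 874103 = 1175581.
Digit sum of 1175581: 1+1+7+5+5+8+1 = 28.

28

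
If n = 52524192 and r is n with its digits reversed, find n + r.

81666717

Reverse of 52524192 is 29142525.
52524192 + 29142525 = 81666717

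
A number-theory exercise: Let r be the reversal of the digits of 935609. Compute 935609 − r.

29070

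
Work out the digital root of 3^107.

The digital root of n equals n mod 9 (or 9 when 9 | n), so we need 3^107 mod 9.
3^107 ≡ 0 (mod 9), so the digital root is 9.

9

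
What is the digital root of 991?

9+9+1 = 19
1+9 = 10
1+0 = 1

1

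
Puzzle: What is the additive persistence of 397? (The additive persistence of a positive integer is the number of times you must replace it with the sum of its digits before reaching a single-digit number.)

3

397 → 19 → 10 → 1 (3 steps)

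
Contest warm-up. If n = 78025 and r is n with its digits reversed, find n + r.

Reverse of 78025 is 52087.
78025 + 52087 = 130112

130112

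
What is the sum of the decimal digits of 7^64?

232

7^64 = 1219760487635835700138573862562971820755615294131238401
Sum of its 55 digits: 232.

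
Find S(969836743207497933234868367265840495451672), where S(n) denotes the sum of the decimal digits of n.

9+6+9+8+3+6+7+4+3+2+0+7+4+9+7+9+3+3+2+3+4+8+6+8+3+6+7+2+6+5+8+4+0+4+9+5+4+5+1+6+7+2 = 214

214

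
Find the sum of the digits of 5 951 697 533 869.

5+9+5+1+6+9+7+5+3+3+8+6+9 = 76

76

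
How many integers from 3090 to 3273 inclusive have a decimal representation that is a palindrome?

The integers in [3090, 3273] that have a decimal representation that is a palindrome: 3113, 3223.
2 qualify.

2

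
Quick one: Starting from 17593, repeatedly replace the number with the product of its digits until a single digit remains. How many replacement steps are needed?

3

17593 → 945 → 180 → 0 (3 steps)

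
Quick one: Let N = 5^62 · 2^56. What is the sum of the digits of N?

5^62 · 2^56 = 1562500000000000000000000000000000000000000000000000000000000
Sum of its 61 digits: 19.

19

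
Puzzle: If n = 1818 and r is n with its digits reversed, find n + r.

9999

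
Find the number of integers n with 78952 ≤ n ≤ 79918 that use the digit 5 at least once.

The integers in [78952, 79918] that use the digit 5 at least once: 78952, 78953, 78954, 78955, 78956, 78957, …, 79905, 79915.
266 qualify.

266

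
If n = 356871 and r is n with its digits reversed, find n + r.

Reverse of 356871 is 178653.
356871 + 178653 = 535524

535524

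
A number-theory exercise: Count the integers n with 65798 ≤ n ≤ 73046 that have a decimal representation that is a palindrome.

The integers in [65798, 73046] that have a decimal representation that is a palindrome: 65856, 65956, 66066, 66166, 66266, 66366, …, 72927, 73037.
73 qualify.

73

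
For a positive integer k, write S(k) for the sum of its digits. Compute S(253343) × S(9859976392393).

1640

S(253343) = 2+5+3+3+4+3 = 20.
S(9859976392393) = 9+8+5+9+9+7+6+3+9+2+3+9+3 = 82.
20 · 82 = 1640.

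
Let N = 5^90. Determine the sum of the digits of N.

5^90 = 807793566946316088741610050849573099185363389551639556884765625
Sum of its 63 digits: 316.

316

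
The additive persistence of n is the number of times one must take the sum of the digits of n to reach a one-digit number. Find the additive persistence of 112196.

112196 → 20 → 2 (2 steps)

2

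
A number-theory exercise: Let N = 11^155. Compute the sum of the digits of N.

11^155 = 260535075169591169155109973940321601445413278727283368368979305169422318984342743427117925631089924806235580526965261292342291576187576801096969641439035250780051
Sum of its 162 digits: 716.

716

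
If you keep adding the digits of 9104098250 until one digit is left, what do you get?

2

9+1+0+4+0+9+8+2+5+0 = 38
3+8 = 11
1+1 = 2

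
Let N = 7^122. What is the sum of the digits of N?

490

7^122 = 12646224338478114526347973053245446797952865873528877847652749322870464818428554425917411639101337928049
Sum of its 104 digits: 490.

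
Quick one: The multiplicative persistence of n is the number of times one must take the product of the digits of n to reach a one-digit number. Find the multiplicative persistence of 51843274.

51843274 → 26880 → 0 (2 steps)

2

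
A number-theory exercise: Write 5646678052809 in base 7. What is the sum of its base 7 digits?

5646678052809 in base 7 is 1121646642341523.
Digit sum: 1+1+2+1+6+4+6+6+4+2+3+4+1+5+2+3 = 51.

51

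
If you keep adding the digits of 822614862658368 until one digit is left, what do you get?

8+2+2+6+1+4+8+6+2+6+5+8+3+6+8 = 75
7+5 = 12
1+2 = 3

3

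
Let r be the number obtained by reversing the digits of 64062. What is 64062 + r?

90108

Reverse of 64062 is 26046.
64062 + 26046 = 90108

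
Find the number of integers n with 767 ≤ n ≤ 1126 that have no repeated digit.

The integers in [767, 1126] that have no repeated digit: 768, 769, 780, 781, 782, 783, …, 1097, 1098.
218 qualify.

218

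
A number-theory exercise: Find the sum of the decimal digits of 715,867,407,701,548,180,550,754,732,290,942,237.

155

7+1+5+8+6+7+4+0+7+7+0+1+5+4+8+1+8+0+5+5+0+7+5+4+7+3+2+2+9+0+9+4+2+2+3+7 = 155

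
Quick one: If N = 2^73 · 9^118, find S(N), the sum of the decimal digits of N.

2^73 · 9^118 = 376535386674978728714962553943930986272814291175890392415118691398578935671434360279787596210798518450898145907178249320365373293330432
Sum of its 135 digits: 657.

657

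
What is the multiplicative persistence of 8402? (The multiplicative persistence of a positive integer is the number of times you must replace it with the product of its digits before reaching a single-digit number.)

8402 → 0 (1 step)

1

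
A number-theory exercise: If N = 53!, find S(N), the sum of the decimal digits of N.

279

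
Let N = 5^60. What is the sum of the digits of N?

5^60 = 867361737988403547205962240695953369140625
Sum of its 42 digits: 199.

199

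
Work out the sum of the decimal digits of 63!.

63! = 1982608315404440064116146708361898137544773690227268628106279599612729753600000000000000
Sum of its 88 digits: 333.

333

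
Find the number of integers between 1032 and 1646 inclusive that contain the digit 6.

158

The integers in [1032, 1646] that contain the digit 6: 1036, 1046, 1056, 1060, 1061, 1062, …, 1645, 1646.
158 qualify.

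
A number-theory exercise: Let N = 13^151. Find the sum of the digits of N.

697

13^151 = 1604893426900600869122943058339200074042717538173708563561768727328532111168979152929302751034763042774648202612459872374195131739043860481933461034923690640920832323237
Sum of its 169 digits: 697.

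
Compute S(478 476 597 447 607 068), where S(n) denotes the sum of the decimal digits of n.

99

4+7+8+4+7+6+5+9+7+4+4+7+6+0+7+0+6+8 = 99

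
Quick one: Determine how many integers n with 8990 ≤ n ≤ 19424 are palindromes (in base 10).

105

The integers in [8990, 19424] that are palindromes (in base 10): 8998, 9009, 9119, 9229, 9339, 9449, …, 19291, 19391.
105 qualify.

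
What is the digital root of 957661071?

9+5+7+6+6+1+0+7+1 = 42
4+2 = 6

6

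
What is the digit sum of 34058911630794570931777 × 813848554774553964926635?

232

34058911630794570931777 × 813848554774553964926635 = 27718796007916408468594963064346376149395180395
Sum of its 47 digits: 232.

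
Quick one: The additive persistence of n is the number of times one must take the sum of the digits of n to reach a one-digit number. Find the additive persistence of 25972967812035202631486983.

3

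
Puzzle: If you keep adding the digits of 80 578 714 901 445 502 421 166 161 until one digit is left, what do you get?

8

8+0+5+7+8+7+1+4+9+0+1+4+4+5+5+0+2+4+2+1+1+6+6+1+6+1 = 98
9+8 = 17
1+7 = 8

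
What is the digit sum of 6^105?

6^105 = 5080205616336551365807863517421057612496829492637697081118927610489209772128075776
Sum of its 82 digits: 369.

369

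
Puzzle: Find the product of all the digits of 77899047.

7×7×8×9×9×0×4×7 = 0

0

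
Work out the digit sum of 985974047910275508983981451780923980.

9+8+5+9+7+4+0+4+7+9+1+0+2+7+5+5+0+8+9+8+3+9+8+1+4+5+1+7+8+0+9+2+3+9+8+0 = 184

184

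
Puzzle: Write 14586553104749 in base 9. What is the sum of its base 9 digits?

77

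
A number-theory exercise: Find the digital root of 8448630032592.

8+4+4+8+6+3+0+0+3+2+5+9+2 = 54
5+4 = 9

9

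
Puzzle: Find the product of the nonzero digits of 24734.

672

2×4×7×3×4 = 672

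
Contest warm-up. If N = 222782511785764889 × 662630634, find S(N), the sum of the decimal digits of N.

108

222782511785764889 × 662630634 = 147622517028713860573009626
Sum of its 27 digits: 108.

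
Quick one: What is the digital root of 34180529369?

5

3+4+1+8+0+5+2+9+3+6+9 = 50
5+0 = 5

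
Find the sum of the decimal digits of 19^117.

667

19^117 = 411311934911504016647150652529472419580747822916682050568615128490339424823289913811901963985338943711469268906636414510750463785047165942997047127939
Sum of its 150 digits: 667.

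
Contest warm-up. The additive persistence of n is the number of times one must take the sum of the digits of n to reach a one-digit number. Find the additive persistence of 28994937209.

28994937209 → 62 → 8 (2 steps)

2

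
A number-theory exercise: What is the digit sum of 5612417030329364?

5+6+1+2+4+1+7+0+3+0+3+2+9+3+6+4 = 56

56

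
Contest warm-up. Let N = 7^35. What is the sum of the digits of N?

157

7^35 = 378818692265664781682717625943
Sum of its 30 digits: 157.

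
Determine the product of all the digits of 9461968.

9×4×6×1×9×6×8 = 93312

93312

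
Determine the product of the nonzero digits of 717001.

49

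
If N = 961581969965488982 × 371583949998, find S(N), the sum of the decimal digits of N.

132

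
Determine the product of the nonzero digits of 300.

3

3 = 3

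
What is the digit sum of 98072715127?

49

9+8+0+7+2+7+1+5+1+2+7 = 49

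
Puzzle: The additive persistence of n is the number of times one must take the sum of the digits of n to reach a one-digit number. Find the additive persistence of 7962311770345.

7962311770345 → 55 → 10 → 1 (3 steps)

3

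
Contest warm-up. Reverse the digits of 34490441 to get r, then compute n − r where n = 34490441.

20080998

Reverse of 34490441 is 14409443.
34490441 − 14409443 = 20080998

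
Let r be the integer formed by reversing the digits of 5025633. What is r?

Reversing 5025633 gives 3365205.

3365205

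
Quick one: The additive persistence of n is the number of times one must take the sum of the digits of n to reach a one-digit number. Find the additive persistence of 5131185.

2

5131185 → 24 → 6 (2 steps)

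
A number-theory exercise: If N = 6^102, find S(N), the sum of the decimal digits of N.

360

6^102 = 23519470446002552619480849617690081539337173577026375375550590789301897093185536
Sum of its 80 digits: 360.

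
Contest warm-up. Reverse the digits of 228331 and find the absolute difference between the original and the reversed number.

94509

Reverse of 228331 is 133822.
|228331 − 133822| = 94509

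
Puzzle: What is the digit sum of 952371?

27

9+5+2+3+7+1 = 27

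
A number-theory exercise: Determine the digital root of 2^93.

The digital root of n equals n mod 9 (or 9 when 9 | n), so we need 2^93 mod 9.
2^93 ≡ 8 (mod 9), so the digital root is 8.

8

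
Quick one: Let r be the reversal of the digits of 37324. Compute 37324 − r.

Reverse of 37324 is 42373.
37324 − 42373 = -5049

-5049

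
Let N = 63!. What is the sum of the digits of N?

333

63! = 1982608315404440064116146708361898137544773690227268628106279599612729753600000000000000
Sum of its 88 digits: 333.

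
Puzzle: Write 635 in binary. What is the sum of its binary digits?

635 in base 2 is 1001111011.
Digit sum: 1+0+0+1+1+1+1+0+1+1 = 7.

7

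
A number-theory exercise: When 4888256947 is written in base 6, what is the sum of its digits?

4888256947 in base 6 is 2125020151111.
Digit sum: 2+1+2+5+0+2+0+1+5+1+1+1+1 = 22.

22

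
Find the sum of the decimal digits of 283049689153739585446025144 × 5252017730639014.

283049689153739585446025144 × 5252017730639014 = 1486581986087301712630261761768009431368016
Sum of its 43 digits: 179.

179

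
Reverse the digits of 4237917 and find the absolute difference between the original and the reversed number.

2959407

Reverse of 4237917 is 7197324.
|4237917 − 7197324| = 2959407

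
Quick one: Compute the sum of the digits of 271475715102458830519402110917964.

2+7+1+4+7+5+7+1+5+1+0+2+4+5+8+8+3+0+5+1+9+4+0+2+1+1+0+9+1+7+9+6+4 = 129

129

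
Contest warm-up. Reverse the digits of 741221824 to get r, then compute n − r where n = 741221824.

Reverse of 741221824 is 428122147.
741221824 − 428122147 = 313099677

313099677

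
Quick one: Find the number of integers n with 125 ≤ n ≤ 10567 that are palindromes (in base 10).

The integers in [125, 10567] that are palindromes (in base 10): 131, 141, 151, 161, 171, 181, …, 10401, 10501.
183 qualify.

183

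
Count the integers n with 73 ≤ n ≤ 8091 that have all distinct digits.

4250

The integers in [73, 8091] that have all distinct digits: 73, 74, 75, 76, 78, 79, …, 8079, 8091.
4250 qualify.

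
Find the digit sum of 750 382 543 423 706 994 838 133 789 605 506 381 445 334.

188

7+5+0+3+8+2+5+4+3+4+2+3+7+0+6+9+9+4+8+3+8+1+3+3+7+8+9+6+0+5+5+0+6+3+8+1+4+4+5+3+3+4 = 188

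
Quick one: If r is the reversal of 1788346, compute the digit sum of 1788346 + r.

Reversal of 1788346 is 6438871; 1788346 + 6438871 = 8227217.
Digit sum of 8227217: 8+2+2+7+2+1+7 = 29.

29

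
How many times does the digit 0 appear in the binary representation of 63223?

63223 in base 2 is 1111011011110111.
The digit 0 appears 3 times.

3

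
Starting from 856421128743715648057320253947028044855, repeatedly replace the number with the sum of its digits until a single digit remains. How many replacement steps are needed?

3

856421128743715648057320253947028044855 → 165 → 12 → 3 (3 steps)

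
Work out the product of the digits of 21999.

1458

2×1×9×9×9 = 1458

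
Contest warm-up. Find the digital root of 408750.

4+0+8+7+5+0 = 24
2+4 = 6

6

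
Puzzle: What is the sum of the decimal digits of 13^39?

199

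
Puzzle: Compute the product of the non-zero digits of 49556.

4×9×5×5×6 = 5400

5400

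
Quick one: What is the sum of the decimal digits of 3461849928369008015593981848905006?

3+4+6+1+8+4+9+9+2+8+3+6+9+0+0+8+0+1+5+5+9+3+9+8+1+8+4+8+9+0+5+0+0+6 = 161

161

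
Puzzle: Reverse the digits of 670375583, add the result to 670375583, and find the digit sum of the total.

Reversal of 670375583 is 385573076; 670375583 + 385573076 = 1055948659.
Digit sum of 1055948659: 1+0+5+5+9+4+8+6+5+9 = 52.

52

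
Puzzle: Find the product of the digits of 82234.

8×2×2×3×4 = 384

384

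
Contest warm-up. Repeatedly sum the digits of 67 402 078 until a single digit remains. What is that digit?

6+7+4+0+2+0+7+8 = 34
3+4 = 7

7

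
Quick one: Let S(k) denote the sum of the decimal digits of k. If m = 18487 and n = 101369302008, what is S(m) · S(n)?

924

S(18487) = 1+8+4+8+7 = 28.
S(101369302008) = 1+0+1+3+6+9+3+0+2+0+0+8 = 33.
28 · 33 = 924.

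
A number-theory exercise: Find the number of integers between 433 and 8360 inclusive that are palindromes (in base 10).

131

The integers in [433, 8360] that are palindromes (in base 10): 434, 444, 454, 464, 474, 484, …, 8228, 8338.
131 qualify.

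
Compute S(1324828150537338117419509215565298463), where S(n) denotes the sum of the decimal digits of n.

156

1+3+2+4+8+2+8+1+5+0+5+3+7+3+3+8+1+1+7+4+1+9+5+0+9+2+1+5+5+6+5+2+9+8+4+6+3 = 156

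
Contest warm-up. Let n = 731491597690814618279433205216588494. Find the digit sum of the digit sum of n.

9

First digit sum: 171.
1+7+1 = 9.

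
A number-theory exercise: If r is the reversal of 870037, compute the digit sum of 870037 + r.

Reversal of 870037 is 730078; 870037 + 730078 = 1600115.
Digit sum of 1600115: 1+6+0+0+1+1+5 = 14.

14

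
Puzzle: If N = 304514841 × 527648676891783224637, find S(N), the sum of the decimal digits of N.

304514841 × 527648676891783224637 = 160676852947561742856803337717
Sum of its 30 digits: 144.

144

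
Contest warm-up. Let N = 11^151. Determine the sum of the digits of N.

11^151 = 17794896193538089553658218287024219755850917200142296862849484677919699404708882141050333012163781490761258146777218857478470840529169920162350224809714859011
Sum of its 158 digits: 722.

722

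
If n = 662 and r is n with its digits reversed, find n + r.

928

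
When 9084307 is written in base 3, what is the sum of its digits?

9084307 in base 3 is 122002112022211.
Digit sum: 1+2+2+0+0+2+1+1+2+0+2+2+2+1+1 = 19.

19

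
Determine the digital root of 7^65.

4

The digital root of n equals n mod 9 (or 9 when 9 | n), so we need 7^65 mod 9.
7^65 ≡ 4 (mod 9), so the digital root is 4.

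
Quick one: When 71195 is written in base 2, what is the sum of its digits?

8

71195 in base 2 is 10001011000011011.
Digit sum: 1+0+0+0+1+0+1+1+0+0+0+0+1+1+0+1+1 = 8.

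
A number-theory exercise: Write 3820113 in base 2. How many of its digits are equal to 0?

12

3820113 in base 2 is 1110100100101001010001.
The digit 0 appears 12 times.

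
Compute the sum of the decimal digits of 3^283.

3^283 = 1060022504839090035772419052793733239801344339524625166157488821493658771187233801104929735574895792784855664465887301402999721572023227
Sum of its 136 digits: 603.

603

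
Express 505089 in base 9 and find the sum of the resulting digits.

505089 in base 9 is 848760.
Digit sum: 8+4+8+7+6+0 = 33.

33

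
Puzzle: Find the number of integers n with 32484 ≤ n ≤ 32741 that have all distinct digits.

The integers in [32484, 32741] that have all distinct digits: 32485, 32486, 32487, 32489, 32490, 32491, …, 32740, 32741.
108 qualify.

108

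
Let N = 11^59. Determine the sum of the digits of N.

11^59 = 27680149049219827234040845032752615876276219551518008056540691
Sum of its 62 digits: 257.

257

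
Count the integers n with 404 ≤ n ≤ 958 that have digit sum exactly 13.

The integers in [404, 958] that have digit sum exactly 13: 409, 418, 427, 436, 445, 454, …, 931, 940.
45 qualify.

45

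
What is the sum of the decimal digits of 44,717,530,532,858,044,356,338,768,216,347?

4+4+7+1+7+5+3+0+5+3+2+8+5+8+0+4+4+3+5+6+3+3+8+7+6+8+2+1+6+3+4+7 = 142

142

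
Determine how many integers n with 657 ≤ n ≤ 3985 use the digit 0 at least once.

873

The integers in [657, 3985] that use the digit 0 at least once: 660, 670, 680, 690, 700, 701, …, 3970, 3980.
873 qualify.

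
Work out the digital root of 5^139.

The digital root of n equals n mod 9 (or 9 when 9 | n), so we need 5^139 mod 9.
5^139 ≡ 5 (mod 9), so the digital root is 5.

5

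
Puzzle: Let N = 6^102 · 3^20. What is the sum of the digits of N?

387

6^102 · 3^20 = 82007322670902213279787515165188589963778924707804937625040316750472132464226570323623936
Sum of its 89 digits: 387.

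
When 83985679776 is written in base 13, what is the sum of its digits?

83985679776 in base 13 is 7BC5AB140B.
Digit sum: 7+11+12+5+10+11+1+4+0+11 = 72.

72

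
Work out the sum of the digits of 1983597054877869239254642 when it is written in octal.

1983597054877869239254642 in base 8 is 644026014060574716347237162.
Digit sum: 6+4+4+0+2+6+0+1+4+0+6+0+5+7+4+7+1+6+3+4+7+2+3+7+1+6+2 = 98.

98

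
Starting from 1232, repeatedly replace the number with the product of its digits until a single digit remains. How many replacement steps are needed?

2

1232 → 12 → 2 (2 steps)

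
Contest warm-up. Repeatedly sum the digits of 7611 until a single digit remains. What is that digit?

7+6+1+1 = 15
1+5 = 6

6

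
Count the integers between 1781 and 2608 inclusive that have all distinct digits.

The integers in [1781, 2608] that have all distinct digits: 1782, 1783, 1784, 1785, 1786, 1789, …, 2607, 2608.
411 qualify.

411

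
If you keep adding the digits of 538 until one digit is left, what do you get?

7

5+3+8 = 16
1+6 = 7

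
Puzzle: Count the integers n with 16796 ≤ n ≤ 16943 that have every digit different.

64

The integers in [16796, 16943] that have every digit different: 16798, 16802, 16803, 16804, 16805, 16807, …, 16942, 16943.
64 qualify.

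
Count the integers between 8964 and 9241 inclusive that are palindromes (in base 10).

4

The integers in [8964, 9241] that are palindromes (in base 10): 8998, 9009, 9119, 9229.
4 qualify.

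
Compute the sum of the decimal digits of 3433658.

3+4+3+3+6+5+8 = 32

32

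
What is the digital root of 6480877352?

5

6+4+8+0+8+7+7+3+5+2 = 50
5+0 = 5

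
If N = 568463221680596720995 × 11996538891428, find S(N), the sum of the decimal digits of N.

143

568463221680596720995 × 11996538891428 = 6819591147237735202382889113130860
Sum of its 34 digits: 143.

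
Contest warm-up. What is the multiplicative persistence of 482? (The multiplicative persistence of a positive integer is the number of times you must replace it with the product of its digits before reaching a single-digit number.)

482 → 64 → 24 → 8 (3 steps)

3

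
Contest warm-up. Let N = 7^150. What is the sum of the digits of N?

7^150 = 5817092933824343165432524003391691164919859649719340532627567207607656859034356995566589707894210757866827613621721127496191249
Sum of its 127 digits: 595.

595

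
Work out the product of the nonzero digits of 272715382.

2×7×2×7×1×5×3×8×2 = 47040

47040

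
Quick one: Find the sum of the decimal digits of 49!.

49! = 608281864034267560872252163321295376887552831379210240000000000
Sum of its 63 digits: 225.

225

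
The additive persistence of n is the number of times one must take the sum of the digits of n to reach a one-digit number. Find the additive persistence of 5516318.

5516318 → 29 → 11 → 2 (3 steps)

3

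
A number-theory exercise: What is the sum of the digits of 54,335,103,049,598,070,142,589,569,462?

127

5+4+3+3+5+1+0+3+0+4+9+5+9+8+0+7+0+1+4+2+5+8+9+5+6+9+4+6+2 = 127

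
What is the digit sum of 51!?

198

51! = 1551118753287382280224243016469303211063259720016986112000000000000
Sum of its 67 digits: 198.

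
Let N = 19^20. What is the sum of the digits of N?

136

19^20 = 37589973457545958193355601
Sum of its 26 digits: 136.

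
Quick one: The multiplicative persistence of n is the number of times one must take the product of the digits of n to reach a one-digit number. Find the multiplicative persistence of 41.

1

41 → 4 (1 step)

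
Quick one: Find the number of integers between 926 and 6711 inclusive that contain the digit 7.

1517

The integers in [926, 6711] that contain the digit 7: 927, 937, 947, 957, 967, 970, …, 6710, 6711.
1517 qualify.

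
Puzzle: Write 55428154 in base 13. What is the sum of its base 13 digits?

34

55428154 in base 13 is B639032.
Digit sum: 11+6+3+9+0+3+2 = 34.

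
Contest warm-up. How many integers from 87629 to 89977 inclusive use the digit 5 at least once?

613

The integers in [87629, 89977] that use the digit 5 at least once: 87635, 87645, 87650, 87651, 87652, 87653, …, 89965, 89975.
613 qualify.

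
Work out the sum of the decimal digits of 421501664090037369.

66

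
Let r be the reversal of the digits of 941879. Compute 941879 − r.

-36270

Reverse of 941879 is 978149.
941879 − 978149 = -36270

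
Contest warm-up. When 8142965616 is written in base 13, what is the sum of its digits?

60

8142965616 in base 13 is 9CA04B266.
Digit sum: 9+12+10+0+4+11+2+6+6 = 60.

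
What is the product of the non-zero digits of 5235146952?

5×2×3×5×1×4×6×9×5×2 = 324000

324000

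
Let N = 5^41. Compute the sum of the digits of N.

137

5^41 = 45474735088646411895751953125
Sum of its 29 digits: 137.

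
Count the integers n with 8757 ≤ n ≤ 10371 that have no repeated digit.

641

The integers in [8757, 10371] that have no repeated digit: 8759, 8760, 8761, 8762, 8763, 8764, …, 10368, 10369.
641 qualify.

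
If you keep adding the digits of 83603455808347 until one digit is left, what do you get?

8+3+6+0+3+4+5+5+8+0+8+3+4+7 = 64
6+4 = 10
1+0 = 1
(Equivalently, 83603455808347 mod 9 = 1.)

1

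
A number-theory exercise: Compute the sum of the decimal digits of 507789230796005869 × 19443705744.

507789230796005869 × 19443705744 = 9873304383569641007333011536
Sum of its 28 digits: 111.

111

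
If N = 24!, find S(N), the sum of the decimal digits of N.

81

24! = 620448401733239439360000
Sum of its 24 digits: 81.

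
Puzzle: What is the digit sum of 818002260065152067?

59

8+1+8+0+0+2+2+6+0+0+6+5+1+5+2+0+6+7 = 59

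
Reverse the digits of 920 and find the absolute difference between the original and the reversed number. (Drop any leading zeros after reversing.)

Reverse of 920 is 29.
|920 − 29| = 891

891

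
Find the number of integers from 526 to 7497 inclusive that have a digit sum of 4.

20

The integers in [526, 7497] that have a digit sum of 4: 1003, 1012, 1021, 1030, 1102, 1111, …, 3100, 4000.
20 qualify.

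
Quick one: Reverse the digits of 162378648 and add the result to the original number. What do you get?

Reverse of 162378648 is 846873261.
162378648 + 846873261 = 1009251909

1009251909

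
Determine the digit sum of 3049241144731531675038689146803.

3+0+4+9+2+4+1+1+4+4+7+3+1+5+3+1+6+7+5+0+3+8+6+8+9+1+4+6+8+0+3 = 126

126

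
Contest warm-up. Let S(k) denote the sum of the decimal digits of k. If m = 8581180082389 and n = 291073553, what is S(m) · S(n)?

S(8581180082389) = 8+5+8+1+1+8+0+0+8+2+3+8+9 = 61.
S(291073553) = 2+9+1+0+7+3+5+5+3 = 35.
61 · 35 = 2135.

2135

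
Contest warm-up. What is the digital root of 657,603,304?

7

6+5+7+6+0+3+3+0+4 = 34
3+4 = 7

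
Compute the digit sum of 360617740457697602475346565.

125

3+6+0+6+1+7+7+4+0+4+5+7+6+9+7+6+0+2+4+7+5+3+4+6+5+6+5 = 125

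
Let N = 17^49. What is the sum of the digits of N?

17^49 = 1958831807773342257691221904789587637189069813834520650586897
Sum of its 61 digits: 305.

305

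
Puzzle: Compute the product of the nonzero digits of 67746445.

6×7×7×4×6×4×4×5 = 564480

564480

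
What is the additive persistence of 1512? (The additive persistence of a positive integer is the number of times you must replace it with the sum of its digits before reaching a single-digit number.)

1

1512 → 9 (1 step)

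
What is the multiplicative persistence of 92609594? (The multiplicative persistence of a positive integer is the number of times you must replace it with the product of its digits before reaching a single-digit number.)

92609594 → 0 (1 step)

1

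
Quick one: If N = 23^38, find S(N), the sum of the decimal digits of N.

241

23^38 = 5567468501746134532846058029734065138452687762629169
Sum of its 52 digits: 241.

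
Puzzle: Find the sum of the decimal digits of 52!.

279

52! = 80658175170943878571660636856403766975289505440883277824000000000000
Sum of its 68 digits: 279.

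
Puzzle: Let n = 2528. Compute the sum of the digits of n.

2+5+2+8 = 17

17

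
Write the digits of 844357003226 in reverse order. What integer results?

622300753448

Reversing 844357003226 gives 622300753448.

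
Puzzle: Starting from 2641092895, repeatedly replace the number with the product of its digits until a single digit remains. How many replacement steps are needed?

2641092895 → 0 (1 step)

1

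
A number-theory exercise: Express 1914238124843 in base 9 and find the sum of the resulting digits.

1914238124843 in base 9 is 6688875665145.
Digit sum: 6+6+8+8+8+7+5+6+6+5+1+4+5 = 75.

75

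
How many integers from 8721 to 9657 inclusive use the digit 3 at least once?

265

The integers in [8721, 9657] that use the digit 3 at least once: 8723, 8730, 8731, 8732, 8733, 8734, …, 9643, 9653.
265 qualify.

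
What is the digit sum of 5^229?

716

5^229 = 11591269220898191830411672692336373479273639933618096882665747059117441687798841746866600258510026367301059122300003621959529898077789766830392181873321533203125
Sum of its 161 digits: 716.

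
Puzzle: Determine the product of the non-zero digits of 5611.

30

5×6×1×1 = 30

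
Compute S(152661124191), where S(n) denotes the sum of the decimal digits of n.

1+5+2+6+6+1+1+2+4+1+9+1 = 39

39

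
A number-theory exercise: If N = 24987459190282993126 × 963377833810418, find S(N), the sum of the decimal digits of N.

24987459190282993126 × 963377833810418 = 24072364307161051276550538681186668
Sum of its 35 digits: 143.

143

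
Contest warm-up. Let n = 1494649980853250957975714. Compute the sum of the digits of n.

131

1+4+9+4+6+4+9+9+8+0+8+5+3+2+5+0+9+5+7+9+7+5+7+1+4 = 131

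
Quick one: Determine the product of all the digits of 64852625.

6×4×8×5×2×6×2×5 = 115200

115200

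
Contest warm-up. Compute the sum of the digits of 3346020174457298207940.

87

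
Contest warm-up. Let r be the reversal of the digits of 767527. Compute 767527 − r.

41760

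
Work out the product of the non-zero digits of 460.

24

4×6 = 24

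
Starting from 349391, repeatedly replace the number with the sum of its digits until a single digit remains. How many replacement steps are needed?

3

349391 → 29 → 11 → 2 (3 steps)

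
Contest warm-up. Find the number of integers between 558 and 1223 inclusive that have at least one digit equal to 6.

210

The integers in [558, 1223] that have at least one digit equal to 6: 560, 561, 562, 563, 564, 565, …, 1206, 1216.
210 qualify.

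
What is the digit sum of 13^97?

472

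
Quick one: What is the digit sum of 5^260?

5^260 = 53976053469340278908664699142502497319475002277726758656398146688553698769765169112321921896701801416003420587163435397481219368417699666835331273606612967341789044439792633056640625
Sum of its 182 digits: 853.

853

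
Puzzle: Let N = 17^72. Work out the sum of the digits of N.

379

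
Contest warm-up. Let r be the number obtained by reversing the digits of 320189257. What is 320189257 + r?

1073170280

Reverse of 320189257 is 752981023.
320189257 + 752981023 = 1073170280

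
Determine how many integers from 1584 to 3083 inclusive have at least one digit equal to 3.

The integers in [1584, 3083] that have at least one digit equal to 3: 1593, 1603, 1613, 1623, 1630, 1631, …, 3082, 3083.
432 qualify.

432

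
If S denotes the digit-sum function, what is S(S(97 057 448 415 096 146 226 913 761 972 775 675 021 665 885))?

6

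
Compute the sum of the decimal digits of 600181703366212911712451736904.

106

6+0+0+1+8+1+7+0+3+3+6+6+2+1+2+9+1+1+7+1+2+4+5+1+7+3+6+9+0+4 = 106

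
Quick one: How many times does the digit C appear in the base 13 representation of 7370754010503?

1

7370754010503 in base 13 is 41609CB71930.
The digit C appears 1 time.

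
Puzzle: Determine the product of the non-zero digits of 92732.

756

9×2×7×3×2 = 756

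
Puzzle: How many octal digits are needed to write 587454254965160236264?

23

587454254965160236264 in base 8 is 77542206106627610252350, which has 23 digits.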